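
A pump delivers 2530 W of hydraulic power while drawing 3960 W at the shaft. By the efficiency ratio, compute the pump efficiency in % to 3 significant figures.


Approach: apply the efficiency ratio, eta = (P_out/P_in)*100.
eta = (2530 / 3960) * 100 = 63.9 %
Therefore the pump efficiency = 63.9 %.


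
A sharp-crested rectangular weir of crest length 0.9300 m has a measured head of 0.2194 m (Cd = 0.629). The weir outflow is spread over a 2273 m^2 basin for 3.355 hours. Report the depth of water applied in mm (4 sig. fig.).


Approach: apply the rectangular weir equation with a volume-to-depth conversion, Q = (2/3)*Cd*L*sqrt(2g)*H^1.5; d = Q*t/A * 1000.
Step 1 — weir discharge:
  Q = (2/3)*0.629*0.9300*sqrt(2*9.81)*0.2194^1.5 = 0.177520 m^3/s
Step 2 — volume: V = 0.177520 * 3.355*3600 = 2144.08 m^3
Step 3 — depth: d = V/A * 1000 = 2144.08/2273 * 1000 = 943.3 mm
Therefore the depth of water applied = 943.3 mm.


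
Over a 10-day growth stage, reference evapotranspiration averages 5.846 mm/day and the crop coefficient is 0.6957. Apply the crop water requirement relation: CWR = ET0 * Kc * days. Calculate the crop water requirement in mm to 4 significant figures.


CWR = 5.846 * 0.6957 * 10 = 40.67 mm
Therefore the crop water requirement = 40.67 mm.


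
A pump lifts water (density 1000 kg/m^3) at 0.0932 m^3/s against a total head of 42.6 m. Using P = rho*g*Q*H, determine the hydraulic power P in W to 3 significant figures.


P = 1000 * 9.81 * 0.0932 * 42.6 = 38900 W
Therefore the hydraulic power P = 38900 W.


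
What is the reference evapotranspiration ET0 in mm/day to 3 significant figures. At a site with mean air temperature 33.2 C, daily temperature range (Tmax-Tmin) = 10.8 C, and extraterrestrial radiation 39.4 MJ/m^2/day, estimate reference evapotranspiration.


Approach: apply the Hargreaves-Samani method, ET0 = 0.0023*(Tmean+17.8)*sqrt(Tmax-Tmin)*0.408*Ra.
ET0 = 0.0023*(33.2+17.8)*sqrt(10.8)*0.408*39.4 = 6.20 mm/day
Therefore the reference evapotranspiration ET0 = 6.20 mm/day.


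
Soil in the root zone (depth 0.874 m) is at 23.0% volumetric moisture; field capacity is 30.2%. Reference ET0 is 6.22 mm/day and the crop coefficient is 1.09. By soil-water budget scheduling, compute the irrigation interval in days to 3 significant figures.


Approach: apply soil-water budget scheduling, SMD = (FC-theta)/100*depth*1000; ETc = ET0*Kc; interval = SMD/ETc.
Step 1 — soil moisture deficit:
  SMD = (30.2 - 23.0)/100 * 0.874 * 1000 = 62.928 mm
Step 2 — daily crop ET (ETc = ET0*Kc):
  ETc = 6.22 * 1.09 = 6.7798 mm/day
Step 3 — irrigation interval (SMD/ETc):
  interval = 62.928 / 6.7798 = 9.28 days
Therefore the irrigation interval = 9.28 days.


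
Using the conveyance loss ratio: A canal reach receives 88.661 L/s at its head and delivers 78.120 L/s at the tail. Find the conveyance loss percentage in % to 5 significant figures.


Approach: apply the conveyance loss ratio, loss% = ((Q_head - Q_tail)/Q_head)*100.
loss = ((88.661 - 78.120)/88.661)*100 = 11.889 %
Therefore the conveyance loss percentage = 11.889 %.


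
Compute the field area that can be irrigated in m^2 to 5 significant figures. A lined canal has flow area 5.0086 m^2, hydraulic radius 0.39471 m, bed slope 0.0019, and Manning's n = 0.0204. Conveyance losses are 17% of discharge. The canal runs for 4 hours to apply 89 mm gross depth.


Approach: apply Manning's equation with a conveyance and depth budget, Q = (1/n)*A*R^(2/3)*S^(1/2); Q_field = Q*(1-loss); Area = Q_field*t/(d/1000).
Step 1 — canal discharge (Manning's equation):
  Q = (1/0.0204) * 5.0086 * 0.39471^(2/3) * 0.0019^(1/2) = 5.758576 m^3/s
Step 2 — delivered flow: Q_field = 5.758576*(1 - 17/100) = 4.779618 m^3/s
Step 3 — volume delivered: V = 4.779618 * 4*3600 = 68826.49 m^3
Step 4 — area served: A = V / (depth/1000) = 68826.49 / 0.089 = 773330 m^2
Therefore the field area that can be irrigated = 773330 m^2.


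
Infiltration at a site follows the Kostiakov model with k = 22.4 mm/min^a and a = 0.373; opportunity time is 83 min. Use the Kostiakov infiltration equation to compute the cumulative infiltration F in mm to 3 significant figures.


Approach: apply the Kostiakov infiltration equation, F = k*t^a.
F = 22.4 * 83^0.373 = 116 mm
Therefore the cumulative infiltration F = 116 mm.


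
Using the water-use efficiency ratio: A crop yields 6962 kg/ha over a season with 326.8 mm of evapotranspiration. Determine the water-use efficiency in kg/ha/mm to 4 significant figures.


Approach: apply the water-use efficiency ratio, WUE = yield/ET.
WUE = 6962 / 326.8 = 21.30 kg/ha/mm
Therefore the water-use efficiency = 21.30 kg/ha/mm.


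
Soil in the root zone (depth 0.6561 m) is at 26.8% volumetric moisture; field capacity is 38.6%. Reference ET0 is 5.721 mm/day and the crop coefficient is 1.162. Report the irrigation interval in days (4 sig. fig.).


Approach: apply soil-water budget scheduling, SMD = (FC-theta)/100*depth*1000; ETc = ET0*Kc; interval = SMD/ETc.
Step 1 — soil moisture deficit:
  SMD = (38.6 - 26.8)/100 * 0.6561 * 1000 = 77.4198 mm
Step 2 — daily crop ET (ETc = ET0*Kc):
  ETc = 5.721 * 1.162 = 6.64780 mm/day
Step 3 — irrigation interval (SMD/ETc):
  interval = 77.4198 / 6.64780 = 11.65 days
Therefore the irrigation interval = 11.65 days.


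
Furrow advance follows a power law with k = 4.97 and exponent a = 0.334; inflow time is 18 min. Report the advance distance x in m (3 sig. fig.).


Approach: apply the power-law advance function, x = k*t^a.
x = 4.97 * 18^0.334 = 13.1 m
Therefore the advance distance x = 13.1 m.


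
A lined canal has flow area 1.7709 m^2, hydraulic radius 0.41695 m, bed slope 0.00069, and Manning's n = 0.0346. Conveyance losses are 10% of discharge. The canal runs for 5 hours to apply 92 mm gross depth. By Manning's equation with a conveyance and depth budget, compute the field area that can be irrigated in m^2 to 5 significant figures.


Approach: apply Manning's equation with a conveyance and depth budget, Q = (1/n)*A*R^(2/3)*S^(1/2); Q_field = Q*(1-loss); Area = Q_field*t/(d/1000).
Step 1 — canal discharge (Manning's equation):
  Q = (1/0.0346) * 1.7709 * 0.41695^(2/3) * 0.00069^(1/2) = 0.7503522 m^3/s
Step 2 — delivered flow: Q_field = 0.7503522*(1 - 10/100) = 0.6753169 m^3/s
Step 3 — volume delivered: V = 0.6753169 * 5*3600 = 12155.70 m^3
Step 4 — area served: A = V / (depth/1000) = 12155.70 / 0.092 = 132130 m^2
Therefore the field area that can be irrigated = 132130 m^2.


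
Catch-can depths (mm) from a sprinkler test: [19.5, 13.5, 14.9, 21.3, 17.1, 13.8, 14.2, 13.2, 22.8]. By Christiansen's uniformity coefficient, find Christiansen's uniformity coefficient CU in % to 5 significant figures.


Approach: apply Christiansen's uniformity coefficient, CU = (1 - mean_abs_deviation/mean)*100.
mean = 16.70000 mm
mean |d_i - mean| = 3.088889 mm
CU = (1 - 3.088889/16.70000)*100 = 81.504 %
Therefore Christiansen's uniformity coefficient CU = 81.504 %.


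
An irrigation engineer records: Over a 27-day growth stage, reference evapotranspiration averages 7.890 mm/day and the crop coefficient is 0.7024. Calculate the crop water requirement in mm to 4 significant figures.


Approach: apply the crop water requirement relation, CWR = ET0 * Kc * days.
CWR = 7.890 * 0.7024 * 27 = 149.6 mm
Therefore the crop water requirement = 149.6 mm.


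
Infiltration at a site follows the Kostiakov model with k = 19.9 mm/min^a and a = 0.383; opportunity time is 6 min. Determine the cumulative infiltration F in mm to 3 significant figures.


Approach: apply the Kostiakov infiltration equation, F = k*t^a.
F = 19.9 * 6^0.383 = 39.5 mm
Therefore the cumulative infiltration F = 39.5 mm.


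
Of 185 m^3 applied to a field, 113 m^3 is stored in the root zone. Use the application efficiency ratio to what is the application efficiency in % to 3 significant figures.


Approach: apply the application efficiency ratio, Ea = (stored/applied)*100.
Ea = (113/185)*100 = 61.1 %
Therefore the application efficiency = 61.1 %.


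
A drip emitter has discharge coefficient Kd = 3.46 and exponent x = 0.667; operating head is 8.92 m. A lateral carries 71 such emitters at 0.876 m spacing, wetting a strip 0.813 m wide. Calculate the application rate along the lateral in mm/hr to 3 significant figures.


Approach: apply the emitter equation with a lateral mass balance, q = Kd*h^x; Q = n*q; rate = Q/(n*spacing*width).
Step 1 — single emitter flow (q = Kd*h^x):
  q = 3.46 * 8.92^0.667 = 14.893 L/hr
Step 2 — total lateral flow: Q = 71 * 14.893 = 1057.4 L/hr
Step 3 — wetted area: A = 71 * 0.876 * 0.813 = 50.565 m^2
Step 4 — application rate: Q/A = 1057.4/50.565 = 20.9 mm/hr
Therefore the application rate along the lateral = 20.9 mm/hr.


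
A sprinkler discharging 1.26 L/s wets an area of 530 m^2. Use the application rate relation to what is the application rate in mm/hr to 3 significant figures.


Approach: apply the application rate relation, rate = (Q/A)*3600.
rate = (1.26 / 530) * 3600 = 8.56 mm/hr
Therefore the application rate = 8.56 mm/hr.


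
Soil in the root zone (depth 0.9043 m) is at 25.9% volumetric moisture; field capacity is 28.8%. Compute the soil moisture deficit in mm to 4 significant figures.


Approach: apply the soil moisture deficit relation, SMD = (FC - theta)/100 * depth * 1000.
SMD = (28.8 - 25.9)/100 * 0.9043 * 1000 = 26.22 mm
Therefore the soil moisture deficit = 26.22 mm.


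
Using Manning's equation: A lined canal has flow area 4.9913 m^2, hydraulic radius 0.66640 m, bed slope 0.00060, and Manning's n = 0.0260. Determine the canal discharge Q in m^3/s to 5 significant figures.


Approach: apply Manning's equation, Q = (1/n)*A*R^(2/3)*S^(1/2).
Q = (1/0.0260) * 4.9913 * 0.66640^(2/3) * 0.00060^(1/2) = 3.5876 m^3/s
Therefore the canal discharge Q = 3.5876 m^3/s.


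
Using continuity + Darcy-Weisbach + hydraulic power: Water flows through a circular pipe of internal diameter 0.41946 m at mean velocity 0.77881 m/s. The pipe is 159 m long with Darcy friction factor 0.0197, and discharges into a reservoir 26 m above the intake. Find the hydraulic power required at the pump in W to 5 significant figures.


Approach: apply continuity + Darcy-Weisbach + hydraulic power, Q = A*v; hf = f*(L/D)*(v^2/(2g)); H = static + hf; P = rho*g*Q*H.
Step 1 — flow rate (continuity, Q = A*v):
  A = pi*(0.41946/2)^2 = 0.1381882 m^2
  Q = 0.1381882 * 0.77881 = 0.1076224 m^3/s
Step 2 — friction head loss (Darcy-Weisbach):
  hf = 0.0197 * (159/0.41946) * (0.77881^2 / (2*9.81))
  hf = 0.2308537 m
Step 3 — total head: H = 26 + 0.2308537 = 26.23085 m
Step 4 — hydraulic power (P = rho*g*Q*H):
  P = 1000 * 9.81 * 0.1076224 * 26.23085 = 27694 W
Therefore the hydraulic power required at the pump = 27694 W.


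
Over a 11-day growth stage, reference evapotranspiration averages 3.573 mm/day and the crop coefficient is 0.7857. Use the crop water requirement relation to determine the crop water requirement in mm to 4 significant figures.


Approach: apply the crop water requirement relation, CWR = ET0 * Kc * days.
CWR = 3.573 * 0.7857 * 11 = 30.88 mm
Therefore the crop water requirement = 30.88 mm.


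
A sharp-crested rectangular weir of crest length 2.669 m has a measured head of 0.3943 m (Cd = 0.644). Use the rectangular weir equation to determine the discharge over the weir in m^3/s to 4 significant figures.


Approach: apply the rectangular weir equation, Q = (2/3)*Cd*L*sqrt(2g)*H^1.5.
Q = (2/3)*0.644*2.669*sqrt(2*9.81)*0.3943^1.5 = 1.257 m^3/s
Therefore the discharge over the weir = 1.257 m^3/s.


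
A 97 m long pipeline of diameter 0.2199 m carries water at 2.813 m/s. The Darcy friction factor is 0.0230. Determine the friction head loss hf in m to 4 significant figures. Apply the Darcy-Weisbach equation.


Approach: apply the Darcy-Weisbach equation, hf = f*(L/D)*(v^2/(2g)).
hf = 0.0230 * (97/0.2199) * (2.813^2 / (2*9.81))
hf = 4.092 m
Therefore the friction head loss hf = 4.092 m.


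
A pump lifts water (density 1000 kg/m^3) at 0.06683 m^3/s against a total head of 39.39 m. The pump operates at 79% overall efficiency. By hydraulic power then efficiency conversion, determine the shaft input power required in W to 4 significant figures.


Approach: apply hydraulic power then efficiency conversion, P = rho*g*Q*H; P_in = P/eta.
Step 1 — hydraulic power (P = rho*g*Q*H):
  P = 1000 * 9.81 * 0.06683 * 39.39 = 25824.2 W
Step 2 — input power: P_in = P/eta = 25824.2 / 0.79 = 32690 W
Therefore the shaft input power required = 32690 W.


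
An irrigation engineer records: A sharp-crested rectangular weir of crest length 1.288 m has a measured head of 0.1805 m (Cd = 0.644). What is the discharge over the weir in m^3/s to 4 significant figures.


Approach: apply the rectangular weir equation, Q = (2/3)*Cd*L*sqrt(2g)*H^1.5.
Q = (2/3)*0.644*1.288*sqrt(2*9.81)*0.1805^1.5 = 0.1878 m^3/s
Therefore the discharge over the weir = 0.1878 m^3/s.


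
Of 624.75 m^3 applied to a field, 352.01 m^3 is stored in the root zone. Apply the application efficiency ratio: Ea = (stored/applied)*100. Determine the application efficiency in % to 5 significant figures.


Ea = (352.01/624.75)*100 = 56.344 %
Therefore the application efficiency = 56.344 %.


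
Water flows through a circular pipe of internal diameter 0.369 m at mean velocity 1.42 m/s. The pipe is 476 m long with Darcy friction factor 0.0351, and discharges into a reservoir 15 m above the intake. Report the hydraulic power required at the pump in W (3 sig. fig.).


Approach: apply continuity + Darcy-Weisbach + hydraulic power, Q = A*v; hf = f*(L/D)*(v^2/(2g)); H = static + hf; P = rho*g*Q*H.
Step 1 — flow rate (continuity, Q = A*v):
  A = pi*(0.369/2)^2 = 0.10694 m^2
  Q = 0.10694 * 1.42 = 0.15186 m^3/s
Step 2 — friction head loss (Darcy-Weisbach):
  hf = 0.0351 * (476/0.369) * (1.42^2 / (2*9.81))
  hf = 4.6533 m
Step 3 — total head: H = 15 + 4.6533 = 19.653 m
Step 4 — hydraulic power (P = rho*g*Q*H):
  P = 1000 * 9.81 * 0.15186 * 19.653 = 29300 W
Therefore the hydraulic power required at the pump = 29300 W.


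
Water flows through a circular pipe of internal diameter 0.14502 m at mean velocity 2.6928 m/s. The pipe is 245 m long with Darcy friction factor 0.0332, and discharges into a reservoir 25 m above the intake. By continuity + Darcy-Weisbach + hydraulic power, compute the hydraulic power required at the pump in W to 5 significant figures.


Approach: apply continuity + Darcy-Weisbach + hydraulic power, Q = A*v; hf = f*(L/D)*(v^2/(2g)); H = static + hf; P = rho*g*Q*H.
Step 1 — flow rate (continuity, Q = A*v):
  A = pi*(0.14502/2)^2 = 0.01651755 m^2
  Q = 0.01651755 * 2.6928 = 0.04447846 m^3/s
Step 2 — friction head loss (Darcy-Weisbach):
  hf = 0.0332 * (245/0.14502) * (2.6928^2 / (2*9.81))
  hf = 20.72934 m
Step 3 — total head: H = 25 + 20.72934 = 45.72934 m
Step 4 — hydraulic power (P = rho*g*Q*H):
  P = 1000 * 9.81 * 0.04447846 * 45.72934 = 19953 W
Therefore the hydraulic power required at the pump = 19953 W.


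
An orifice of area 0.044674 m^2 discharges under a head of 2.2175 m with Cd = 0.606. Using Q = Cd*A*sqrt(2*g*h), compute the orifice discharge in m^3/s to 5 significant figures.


Q = 0.606 * 0.044674 * sqrt(2*9.81*2.2175) = 0.17857 m^3/s
Therefore the orifice discharge = 0.17857 m^3/s.


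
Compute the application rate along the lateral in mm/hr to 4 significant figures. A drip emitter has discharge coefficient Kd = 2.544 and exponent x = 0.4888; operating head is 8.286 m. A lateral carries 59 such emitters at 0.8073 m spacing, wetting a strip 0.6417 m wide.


Approach: apply the emitter equation with a lateral mass balance, q = Kd*h^x; Q = n*q; rate = Q/(n*spacing*width).
Step 1 — single emitter flow (q = Kd*h^x):
  q = 2.544 * 8.286^0.4888 = 7.15161 L/hr
Step 2 — total lateral flow: Q = 59 * 7.15161 = 421.945 L/hr
Step 3 — wetted area: A = 59 * 0.8073 * 0.6417 = 30.5646 m^2
Step 4 — application rate: Q/A = 421.945/30.5646 = 13.81 mm/hr
Therefore the application rate along the lateral = 13.81 mm/hr.


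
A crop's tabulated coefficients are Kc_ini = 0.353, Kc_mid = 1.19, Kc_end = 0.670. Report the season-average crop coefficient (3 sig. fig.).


Approach: apply a simple seasonal average, Kc_avg = (Kc_ini + Kc_mid + Kc_end)/3.
Kc_avg = (0.353 + 1.19 + 0.670)/3 = 0.738
Therefore the season-average crop coefficient = 0.738.


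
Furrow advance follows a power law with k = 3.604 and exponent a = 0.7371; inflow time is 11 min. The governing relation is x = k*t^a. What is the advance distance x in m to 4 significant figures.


x = 3.604 * 11^0.7371 = 21.11 m
Therefore the advance distance x = 21.11 m.


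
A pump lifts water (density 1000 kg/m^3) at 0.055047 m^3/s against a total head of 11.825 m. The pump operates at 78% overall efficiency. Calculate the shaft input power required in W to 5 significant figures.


Approach: apply hydraulic power then efficiency conversion, P = rho*g*Q*H; P_in = P/eta.
Step 1 — hydraulic power (P = rho*g*Q*H):
  P = 1000 * 9.81 * 0.055047 * 11.825 = 6385.631 W
Step 2 — input power: P_in = P/eta = 6385.631 / 0.78 = 8186.7 W
Therefore the shaft input power required = 8186.7 W.


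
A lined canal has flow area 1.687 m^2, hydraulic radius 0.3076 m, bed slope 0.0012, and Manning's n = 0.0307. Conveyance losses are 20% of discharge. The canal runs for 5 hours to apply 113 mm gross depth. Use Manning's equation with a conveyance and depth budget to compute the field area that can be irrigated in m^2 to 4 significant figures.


Approach: apply Manning's equation with a conveyance and depth budget, Q = (1/n)*A*R^(2/3)*S^(1/2); Q_field = Q*(1-loss); Area = Q_field*t/(d/1000).
Step 1 — canal discharge (Manning's equation):
  Q = (1/0.0307) * 1.687 * 0.3076^(2/3) * 0.0012^(1/2) = 0.867411 m^3/s
Step 2 — delivered flow: Q_field = 0.867411*(1 - 20/100) = 0.693929 m^3/s
Step 3 — volume delivered: V = 0.693929 * 5*3600 = 12490.7 m^3
Step 4 — area served: A = V / (depth/1000) = 12490.7 / 0.113 = 110500 m^2
Therefore the field area that can be irrigated = 110500 m^2.


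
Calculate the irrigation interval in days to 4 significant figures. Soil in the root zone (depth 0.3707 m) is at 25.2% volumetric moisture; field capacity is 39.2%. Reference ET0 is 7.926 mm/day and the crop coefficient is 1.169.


Approach: apply soil-water budget scheduling, SMD = (FC-theta)/100*depth*1000; ETc = ET0*Kc; interval = SMD/ETc.
Step 1 — soil moisture deficit:
  SMD = (39.2 - 25.2)/100 * 0.3707 * 1000 = 51.8980 mm
Step 2 — daily crop ET (ETc = ET0*Kc):
  ETc = 7.926 * 1.169 = 9.26549 mm/day
Step 3 — irrigation interval (SMD/ETc):
  interval = 51.8980 / 9.26549 = 5.601 days
Therefore the irrigation interval = 5.601 days.


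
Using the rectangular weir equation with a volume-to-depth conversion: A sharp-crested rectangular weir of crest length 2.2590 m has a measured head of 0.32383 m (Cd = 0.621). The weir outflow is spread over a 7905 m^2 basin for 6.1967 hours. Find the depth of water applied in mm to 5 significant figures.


Approach: apply the rectangular weir equation with a volume-to-depth conversion, Q = (2/3)*Cd*L*sqrt(2g)*H^1.5; d = Q*t/A * 1000.
Step 1 — weir discharge:
  Q = (2/3)*0.621*2.2590*sqrt(2*9.81)*0.32383^1.5 = 0.7633816 m^3/s
Step 2 — volume: V = 0.7633816 * 6.1967*3600 = 17029.61 m^3
Step 3 — depth: d = V/A * 1000 = 17029.61/7905 * 1000 = 2154.3 mm
Therefore the depth of water applied = 2154.3 mm.


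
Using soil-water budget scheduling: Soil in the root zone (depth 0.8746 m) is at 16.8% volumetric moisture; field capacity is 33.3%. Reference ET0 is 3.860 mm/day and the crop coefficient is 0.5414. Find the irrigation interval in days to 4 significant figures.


Approach: apply soil-water budget scheduling, SMD = (FC-theta)/100*depth*1000; ETc = ET0*Kc; interval = SMD/ETc.
Step 1 — soil moisture deficit:
  SMD = (33.3 - 16.8)/100 * 0.8746 * 1000 = 144.309 mm
Step 2 — daily crop ET (ETc = ET0*Kc):
  ETc = 3.860 * 0.5414 = 2.08980 mm/day
Step 3 — irrigation interval (SMD/ETc):
  interval = 144.309 / 2.08980 = 69.05 days
Therefore the irrigation interval = 69.05 days.


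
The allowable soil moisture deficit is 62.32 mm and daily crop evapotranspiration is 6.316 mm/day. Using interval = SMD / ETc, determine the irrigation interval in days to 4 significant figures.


interval = 62.32 / 6.316 = 9.867 days
Therefore the irrigation interval = 9.867 days.


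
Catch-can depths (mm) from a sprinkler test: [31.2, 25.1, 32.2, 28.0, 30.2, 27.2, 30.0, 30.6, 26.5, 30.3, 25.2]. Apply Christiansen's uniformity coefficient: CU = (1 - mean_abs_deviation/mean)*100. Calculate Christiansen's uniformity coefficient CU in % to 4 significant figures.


mean = 28.7727 mm
mean |d_i - mean| = 2.15702 mm
CU = (1 - 2.15702/28.7727)*100 = 92.50 %
Therefore Christiansen's uniformity coefficient CU = 92.50 %.


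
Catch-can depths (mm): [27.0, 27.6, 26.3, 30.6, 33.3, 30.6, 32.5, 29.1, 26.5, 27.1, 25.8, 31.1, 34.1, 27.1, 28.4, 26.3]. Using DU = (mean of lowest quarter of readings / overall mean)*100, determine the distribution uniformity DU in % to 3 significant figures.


sorted lowest 4 of 16: [25.8, 26.3, 26.3, 26.5] -> mean = 26.225 mm
overall mean = 28.963 mm
DU = (26.225/28.963)*100 = 90.5 %
Therefore the distribution uniformity DU = 90.5 %.


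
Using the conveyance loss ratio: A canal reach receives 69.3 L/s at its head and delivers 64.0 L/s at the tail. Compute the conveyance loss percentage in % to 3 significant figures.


Approach: apply the conveyance loss ratio, loss% = ((Q_head - Q_tail)/Q_head)*100.
loss = ((69.3 - 64.0)/69.3)*100 = 7.65 %
Therefore the conveyance loss percentage = 7.65 %.


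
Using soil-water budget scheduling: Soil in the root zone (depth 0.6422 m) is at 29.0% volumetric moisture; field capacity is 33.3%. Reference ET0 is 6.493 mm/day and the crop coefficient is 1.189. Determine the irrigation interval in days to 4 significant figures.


Approach: apply soil-water budget scheduling, SMD = (FC-theta)/100*depth*1000; ETc = ET0*Kc; interval = SMD/ETc.
Step 1 — soil moisture deficit:
  SMD = (33.3 - 29.0)/100 * 0.6422 * 1000 = 27.6146 mm
Step 2 — daily crop ET (ETc = ET0*Kc):
  ETc = 6.493 * 1.189 = 7.72018 mm/day
Step 3 — irrigation interval (SMD/ETc):
  interval = 27.6146 / 7.72018 = 3.577 days
Therefore the irrigation interval = 3.577 days.


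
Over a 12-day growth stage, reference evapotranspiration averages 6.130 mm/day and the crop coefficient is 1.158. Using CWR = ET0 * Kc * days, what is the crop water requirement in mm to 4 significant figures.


CWR = 6.130 * 1.158 * 12 = 85.18 mm
Therefore the crop water requirement = 85.18 mm.


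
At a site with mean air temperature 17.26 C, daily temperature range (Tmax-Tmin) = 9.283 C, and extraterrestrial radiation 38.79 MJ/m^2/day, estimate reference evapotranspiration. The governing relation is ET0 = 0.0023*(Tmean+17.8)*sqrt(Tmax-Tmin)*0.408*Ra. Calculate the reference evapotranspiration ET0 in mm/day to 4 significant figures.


ET0 = 0.0023*(17.26+17.8)*sqrt(9.283)*0.408*38.79 = 3.888 mm/day
Therefore the reference evapotranspiration ET0 = 3.888 mm/day.


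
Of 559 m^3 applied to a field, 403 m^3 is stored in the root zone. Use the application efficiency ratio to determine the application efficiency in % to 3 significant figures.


Approach: apply the application efficiency ratio, Ea = (stored/applied)*100.
Ea = (403/559)*100 = 72.1 %
Therefore the application efficiency = 72.1 %.


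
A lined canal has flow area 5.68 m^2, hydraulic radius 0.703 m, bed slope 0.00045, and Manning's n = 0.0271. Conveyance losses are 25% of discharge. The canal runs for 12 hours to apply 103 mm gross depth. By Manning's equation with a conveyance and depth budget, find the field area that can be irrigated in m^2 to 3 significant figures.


Approach: apply Manning's equation with a conveyance and depth budget, Q = (1/n)*A*R^(2/3)*S^(1/2); Q_field = Q*(1-loss); Area = Q_field*t/(d/1000).
Step 1 — canal discharge (Manning's equation):
  Q = (1/0.0271) * 5.68 * 0.703^(2/3) * 0.00045^(1/2) = 3.5152 m^3/s
Step 2 — delivered flow: Q_field = 3.5152*(1 - 25/100) = 2.6364 m^3/s
Step 3 — volume delivered: V = 2.6364 * 12*3600 = 113890 m^3
Step 4 — area served: A = V / (depth/1000) = 113890 / 0.103 = 1110000 m^2
Therefore the field area that can be irrigated = 1110000 m^2.


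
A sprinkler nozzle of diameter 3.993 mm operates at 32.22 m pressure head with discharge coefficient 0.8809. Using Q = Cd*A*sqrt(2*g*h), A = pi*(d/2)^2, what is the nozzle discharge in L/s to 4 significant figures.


A = pi*(3.993e-3/2)^2 = 1.25224e-05 m^2
Q = 0.8809 * 1.25224e-05 * sqrt(2*9.81*32.22) * 1000 = 0.2773 L/s
Therefore the nozzle discharge = 0.2773 L/s.


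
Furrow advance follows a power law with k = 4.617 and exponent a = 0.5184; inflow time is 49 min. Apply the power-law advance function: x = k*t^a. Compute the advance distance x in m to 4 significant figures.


x = 4.617 * 49^0.5184 = 34.72 m
Therefore the advance distance x = 34.72 m.


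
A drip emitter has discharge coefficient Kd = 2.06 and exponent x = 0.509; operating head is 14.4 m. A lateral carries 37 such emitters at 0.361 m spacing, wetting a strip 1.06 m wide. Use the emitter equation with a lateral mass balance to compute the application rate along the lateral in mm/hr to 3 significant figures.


Approach: apply the emitter equation with a lateral mass balance, q = Kd*h^x; Q = n*q; rate = Q/(n*spacing*width).
Step 1 — single emitter flow (q = Kd*h^x):
  q = 2.06 * 14.4^0.509 = 8.0071 L/hr
Step 2 — total lateral flow: Q = 37 * 8.0071 = 296.26 L/hr
Step 3 — wetted area: A = 37 * 0.361 * 1.06 = 14.158 m^2
Step 4 — application rate: Q/A = 296.26/14.158 = 20.9 mm/hr
Therefore the application rate along the lateral = 20.9 mm/hr.


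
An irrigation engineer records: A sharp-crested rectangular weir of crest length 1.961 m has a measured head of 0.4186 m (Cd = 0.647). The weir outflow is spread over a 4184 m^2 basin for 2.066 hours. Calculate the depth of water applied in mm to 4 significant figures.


Approach: apply the rectangular weir equation with a volume-to-depth conversion, Q = (2/3)*Cd*L*sqrt(2g)*H^1.5; d = Q*t/A * 1000.
Step 1 — weir discharge:
  Q = (2/3)*0.647*1.961*sqrt(2*9.81)*0.4186^1.5 = 1.01470 m^3/s
Step 2 — volume: V = 1.01470 * 2.066*3600 = 7546.96 m^3
Step 3 — depth: d = V/A * 1000 = 7546.96/4184 * 1000 = 1804 mm
Therefore the depth of water applied = 1804 mm.


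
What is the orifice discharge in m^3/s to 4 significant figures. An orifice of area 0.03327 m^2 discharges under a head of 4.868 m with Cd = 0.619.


Approach: apply the orifice equation, Q = Cd*A*sqrt(2*g*h).
Q = 0.619 * 0.03327 * sqrt(2*9.81*4.868) = 0.2013 m^3/s
Therefore the orifice discharge = 0.2013 m^3/s.


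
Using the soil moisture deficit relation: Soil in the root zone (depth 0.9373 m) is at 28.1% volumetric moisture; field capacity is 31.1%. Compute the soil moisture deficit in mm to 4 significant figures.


Approach: apply the soil moisture deficit relation, SMD = (FC - theta)/100 * depth * 1000.
SMD = (31.1 - 28.1)/100 * 0.9373 * 1000 = 28.12 mm
Therefore the soil moisture deficit = 28.12 mm.


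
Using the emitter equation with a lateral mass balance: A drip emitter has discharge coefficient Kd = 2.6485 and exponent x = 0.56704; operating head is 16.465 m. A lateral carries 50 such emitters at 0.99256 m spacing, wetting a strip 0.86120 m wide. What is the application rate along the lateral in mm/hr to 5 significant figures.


Approach: apply the emitter equation with a lateral mass balance, q = Kd*h^x; Q = n*q; rate = Q/(n*spacing*width).
Step 1 — single emitter flow (q = Kd*h^x):
  q = 2.6485 * 16.465^0.56704 = 12.96699 L/hr
Step 2 — total lateral flow: Q = 50 * 12.96699 = 648.3495 L/hr
Step 3 — wetted area: A = 50 * 0.99256 * 0.86120 = 42.73963 m^2
Step 4 — application rate: Q/A = 648.3495/42.73963 = 15.170 mm/hr
Therefore the application rate along the lateral = 15.170 mm/hr.


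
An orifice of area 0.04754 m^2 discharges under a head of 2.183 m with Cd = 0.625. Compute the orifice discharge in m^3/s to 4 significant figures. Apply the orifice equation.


Approach: apply the orifice equation, Q = Cd*A*sqrt(2*g*h).
Q = 0.625 * 0.04754 * sqrt(2*9.81*2.183) = 0.1945 m^3/s
Therefore the orifice discharge = 0.1945 m^3/s.


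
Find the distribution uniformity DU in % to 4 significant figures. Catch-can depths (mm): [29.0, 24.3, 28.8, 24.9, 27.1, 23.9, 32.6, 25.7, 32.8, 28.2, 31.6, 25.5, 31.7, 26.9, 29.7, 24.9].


Approach: apply the low-quarter distribution uniformity, DU = (mean of lowest quarter of readings / overall mean)*100.
sorted lowest 4 of 16: [23.9, 24.3, 24.9, 24.9] -> mean = 24.5000 mm
overall mean = 27.9750 mm
DU = (24.5000/27.9750)*100 = 87.58 %
Therefore the distribution uniformity DU = 87.58 %.


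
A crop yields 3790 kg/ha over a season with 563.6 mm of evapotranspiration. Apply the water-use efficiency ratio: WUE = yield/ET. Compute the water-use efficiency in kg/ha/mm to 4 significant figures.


WUE = 3790 / 563.6 = 6.725 kg/ha/mm
Therefore the water-use efficiency = 6.725 kg/ha/mm.


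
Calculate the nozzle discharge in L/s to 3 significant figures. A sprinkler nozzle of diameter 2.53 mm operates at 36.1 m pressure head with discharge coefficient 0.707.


Approach: apply the orifice equation, Q = Cd*A*sqrt(2*g*h), A = pi*(d/2)^2.
A = pi*(2.53e-3/2)^2 = 5.0273e-06 m^2
Q = 0.707 * 5.0273e-06 * sqrt(2*9.81*36.1) * 1000 = 0.0946 L/s
Therefore the nozzle discharge = 0.0946 L/s.


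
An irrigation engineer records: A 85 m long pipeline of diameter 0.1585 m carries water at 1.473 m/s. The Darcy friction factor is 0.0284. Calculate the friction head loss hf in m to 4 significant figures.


Approach: apply the Darcy-Weisbach equation, hf = f*(L/D)*(v^2/(2g)).
hf = 0.0284 * (85/0.1585) * (1.473^2 / (2*9.81))
hf = 1.684 m
Therefore the friction head loss hf = 1.684 m.


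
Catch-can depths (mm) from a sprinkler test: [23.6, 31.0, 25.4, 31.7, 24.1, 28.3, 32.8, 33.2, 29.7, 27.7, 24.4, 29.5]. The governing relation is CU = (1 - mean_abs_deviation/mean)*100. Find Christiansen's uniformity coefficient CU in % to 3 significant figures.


mean = 28.450 mm
mean |d_i - mean| = 2.8667 mm
CU = (1 - 2.8667/28.450)*100 = 89.9 %
Therefore Christiansen's uniformity coefficient CU = 89.9 %.


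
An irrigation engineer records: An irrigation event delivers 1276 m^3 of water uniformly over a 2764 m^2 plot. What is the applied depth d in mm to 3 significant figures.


Approach: apply depth from volume over area, d = (V/A)*1000.
d = (1276 / 2764) * 1000 = 462 mm
Therefore the applied depth d = 462 mm.


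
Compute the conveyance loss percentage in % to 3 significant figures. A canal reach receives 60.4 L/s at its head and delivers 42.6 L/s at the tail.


Approach: apply the conveyance loss ratio, loss% = ((Q_head - Q_tail)/Q_head)*100.
loss = ((60.4 - 42.6)/60.4)*100 = 29.5 %
Therefore the conveyance loss percentage = 29.5 %.


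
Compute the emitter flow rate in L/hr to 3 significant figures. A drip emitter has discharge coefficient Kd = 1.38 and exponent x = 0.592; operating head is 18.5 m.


Approach: apply the emitter characteristic equation, q = Kd * h^x.
q = 1.38 * 18.5^0.592 = 7.76 L/hr
Therefore the emitter flow rate = 7.76 L/hr.


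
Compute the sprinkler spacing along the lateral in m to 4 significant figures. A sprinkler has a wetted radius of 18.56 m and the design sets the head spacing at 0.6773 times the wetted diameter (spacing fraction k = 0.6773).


Approach: apply the sprinkler spacing rule (spacing as a fraction of wetted diameter), S = k*(2*R).
S = 0.6773 * (2 * 18.56) = 25.14 m
Therefore the sprinkler spacing along the lateral = 25.14 m.


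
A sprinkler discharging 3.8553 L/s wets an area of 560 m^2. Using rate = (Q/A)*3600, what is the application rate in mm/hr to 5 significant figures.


rate = (3.8553 / 560) * 3600 = 24.784 mm/hr
Therefore the application rate = 24.784 mm/hr.


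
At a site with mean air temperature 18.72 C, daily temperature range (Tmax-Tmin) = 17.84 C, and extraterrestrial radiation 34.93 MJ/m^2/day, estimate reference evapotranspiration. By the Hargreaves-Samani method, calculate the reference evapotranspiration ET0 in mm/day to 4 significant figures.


Approach: apply the Hargreaves-Samani method, ET0 = 0.0023*(Tmean+17.8)*sqrt(Tmax-Tmin)*0.408*Ra.
ET0 = 0.0023*(18.72+17.8)*sqrt(17.84)*0.408*34.93 = 5.056 mm/day
Therefore the reference evapotranspiration ET0 = 5.056 mm/day.


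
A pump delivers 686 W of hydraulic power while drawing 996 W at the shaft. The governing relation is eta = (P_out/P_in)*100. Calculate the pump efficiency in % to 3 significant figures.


eta = (686 / 996) * 100 = 68.9 %
Therefore the pump efficiency = 68.9 %.


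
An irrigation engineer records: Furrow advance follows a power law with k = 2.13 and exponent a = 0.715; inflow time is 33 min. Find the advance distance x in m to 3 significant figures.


Approach: apply the power-law advance function, x = k*t^a.
x = 2.13 * 33^0.715 = 25.9 m
Therefore the advance distance x = 25.9 m.


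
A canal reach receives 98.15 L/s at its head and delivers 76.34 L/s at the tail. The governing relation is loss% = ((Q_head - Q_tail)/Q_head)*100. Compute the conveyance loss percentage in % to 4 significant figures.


loss = ((98.15 - 76.34)/98.15)*100 = 22.22 %
Therefore the conveyance loss percentage = 22.22 %.


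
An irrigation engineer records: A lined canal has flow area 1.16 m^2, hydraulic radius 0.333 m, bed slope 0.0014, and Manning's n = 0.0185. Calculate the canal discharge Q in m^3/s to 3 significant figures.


Approach: apply Manning's equation, Q = (1/n)*A*R^(2/3)*S^(1/2).
Q = (1/0.0185) * 1.16 * 0.333^(2/3) * 0.0014^(1/2) = 1.13 m^3/s
Therefore the canal discharge Q = 1.13 m^3/s.


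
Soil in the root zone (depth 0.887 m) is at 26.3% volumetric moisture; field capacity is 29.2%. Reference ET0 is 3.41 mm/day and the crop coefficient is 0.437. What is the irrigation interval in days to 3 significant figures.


Approach: apply soil-water budget scheduling, SMD = (FC-theta)/100*depth*1000; ETc = ET0*Kc; interval = SMD/ETc.
Step 1 — soil moisture deficit:
  SMD = (29.2 - 26.3)/100 * 0.887 * 1000 = 25.723 mm
Step 2 — daily crop ET (ETc = ET0*Kc):
  ETc = 3.41 * 0.437 = 1.4902 mm/day
Step 3 — irrigation interval (SMD/ETc):
  interval = 25.723 / 1.4902 = 17.3 days
Therefore the irrigation interval = 17.3 days.


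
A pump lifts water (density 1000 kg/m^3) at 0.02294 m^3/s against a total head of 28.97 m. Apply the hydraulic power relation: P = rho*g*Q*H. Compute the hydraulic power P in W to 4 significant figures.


P = 1000 * 9.81 * 0.02294 * 28.97 = 6519 W
Therefore the hydraulic power P = 6519 W.


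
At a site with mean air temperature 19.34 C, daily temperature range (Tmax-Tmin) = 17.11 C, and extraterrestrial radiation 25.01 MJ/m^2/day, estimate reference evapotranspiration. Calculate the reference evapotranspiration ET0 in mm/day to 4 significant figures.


Approach: apply the Hargreaves-Samani method, ET0 = 0.0023*(Tmean+17.8)*sqrt(Tmax-Tmin)*0.408*Ra.
ET0 = 0.0023*(19.34+17.8)*sqrt(17.11)*0.408*25.01 = 3.606 mm/day
Therefore the reference evapotranspiration ET0 = 3.606 mm/day.


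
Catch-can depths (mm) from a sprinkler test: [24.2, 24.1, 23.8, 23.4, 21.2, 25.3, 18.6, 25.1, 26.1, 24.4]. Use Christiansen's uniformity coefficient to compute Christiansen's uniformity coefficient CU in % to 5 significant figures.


Approach: apply Christiansen's uniformity coefficient, CU = (1 - mean_abs_deviation/mean)*100.
mean = 23.62000 mm
mean |d_i - mean| = 1.532000 mm
CU = (1 - 1.532000/23.62000)*100 = 93.514 %
Therefore Christiansen's uniformity coefficient CU = 93.514 %.


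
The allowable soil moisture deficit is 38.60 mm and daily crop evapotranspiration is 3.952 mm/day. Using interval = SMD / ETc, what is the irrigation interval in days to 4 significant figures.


interval = 38.60 / 3.952 = 9.767 days
Therefore the irrigation interval = 9.767 days.


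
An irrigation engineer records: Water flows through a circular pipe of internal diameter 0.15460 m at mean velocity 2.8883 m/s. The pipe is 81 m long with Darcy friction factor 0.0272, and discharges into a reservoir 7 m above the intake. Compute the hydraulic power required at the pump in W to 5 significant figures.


Approach: apply continuity + Darcy-Weisbach + hydraulic power, Q = A*v; hf = f*(L/D)*(v^2/(2g)); H = static + hf; P = rho*g*Q*H.
Step 1 — flow rate (continuity, Q = A*v):
  A = pi*(0.15460/2)^2 = 0.01877193 m^2
  Q = 0.01877193 * 2.8883 = 0.05421896 m^3/s
Step 2 — friction head loss (Darcy-Weisbach):
  hf = 0.0272 * (81/0.15460) * (2.8883^2 / (2*9.81))
  hf = 6.059406 m
Step 3 — total head: H = 7 + 6.059406 = 13.05941 m
Step 4 — hydraulic power (P = rho*g*Q*H):
  P = 1000 * 9.81 * 0.05421896 * 13.05941 = 6946.1 W
Therefore the hydraulic power required at the pump = 6946.1 W.


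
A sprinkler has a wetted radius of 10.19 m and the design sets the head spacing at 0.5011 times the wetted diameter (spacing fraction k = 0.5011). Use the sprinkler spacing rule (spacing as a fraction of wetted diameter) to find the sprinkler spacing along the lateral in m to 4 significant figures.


Approach: apply the sprinkler spacing rule (spacing as a fraction of wetted diameter), S = k*(2*R).
S = 0.5011 * (2 * 10.19) = 10.21 m
Therefore the sprinkler spacing along the lateral = 10.21 m.


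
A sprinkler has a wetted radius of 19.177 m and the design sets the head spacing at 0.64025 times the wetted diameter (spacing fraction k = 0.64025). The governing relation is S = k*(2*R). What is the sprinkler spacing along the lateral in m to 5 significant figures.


S = 0.64025 * (2 * 19.177) = 24.556 m
Therefore the sprinkler spacing along the lateral = 24.556 m.


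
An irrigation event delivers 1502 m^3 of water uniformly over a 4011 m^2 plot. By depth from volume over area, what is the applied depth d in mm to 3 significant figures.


Approach: apply depth from volume over area, d = (V/A)*1000.
d = (1502 / 4011) * 1000 = 374 mm
Therefore the applied depth d = 374 mm.


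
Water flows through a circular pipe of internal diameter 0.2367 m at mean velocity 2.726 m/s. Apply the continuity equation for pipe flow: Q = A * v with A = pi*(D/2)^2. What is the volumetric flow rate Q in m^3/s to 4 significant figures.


A = pi*(0.2367/2)^2 = 0.0440034 m^2
Q = 0.0440034 * 2.726 = 0.1200 m^3/s
Therefore the volumetric flow rate Q = 0.1200 m^3/s.


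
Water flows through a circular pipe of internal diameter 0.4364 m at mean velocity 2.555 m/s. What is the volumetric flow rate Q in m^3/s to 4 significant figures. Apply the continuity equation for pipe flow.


Approach: apply the continuity equation for pipe flow, Q = A * v with A = pi*(D/2)^2.
A = pi*(0.4364/2)^2 = 0.149575 m^2
Q = 0.149575 * 2.555 = 0.3822 m^3/s
Therefore the volumetric flow rate Q = 0.3822 m^3/s.


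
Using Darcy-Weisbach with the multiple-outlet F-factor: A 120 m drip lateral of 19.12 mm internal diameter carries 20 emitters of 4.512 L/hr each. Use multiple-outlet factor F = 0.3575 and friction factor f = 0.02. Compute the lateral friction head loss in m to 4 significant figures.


Approach: apply Darcy-Weisbach with the multiple-outlet F-factor, Q = n*q/(3600*1000) m^3/s; v = Q/A; hf = F*f*(L/D)*(v^2/(2g)).
Q = 20*4.512/(3600*1000) = 2.50667e-05 m^3/s
A = pi*(19.12e-3/2)^2 = 2.87121e-04 m^2, so v = Q/A = 0.0873034 m/s
hf = 0.3575*0.02*(120/0.01912)*(0.0873034^2/(2*9.81)) = 0.01743 m
Therefore the lateral friction head loss = 0.01743 m.


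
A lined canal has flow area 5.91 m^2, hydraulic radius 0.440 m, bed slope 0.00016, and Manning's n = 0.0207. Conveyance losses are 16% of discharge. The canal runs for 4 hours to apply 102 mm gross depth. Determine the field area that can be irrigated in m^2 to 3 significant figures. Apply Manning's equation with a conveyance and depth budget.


Approach: apply Manning's equation with a conveyance and depth budget, Q = (1/n)*A*R^(2/3)*S^(1/2); Q_field = Q*(1-loss); Area = Q_field*t/(d/1000).
Step 1 — canal discharge (Manning's equation):
  Q = (1/0.0207) * 5.91 * 0.440^(2/3) * 0.00016^(1/2) = 2.0892 m^3/s
Step 2 — delivered flow: Q_field = 2.0892*(1 - 16/100) = 1.7549 m^3/s
Step 3 — volume delivered: V = 1.7549 * 4*3600 = 25271 m^3
Step 4 — area served: A = V / (depth/1000) = 25271 / 0.102 = 248000 m^2
Therefore the field area that can be irrigated = 248000 m^2.
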